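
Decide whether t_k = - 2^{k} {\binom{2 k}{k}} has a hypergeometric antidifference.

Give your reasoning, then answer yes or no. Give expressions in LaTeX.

No — key equation has no polynomial f.

Ratio r(k) = 4*(2*k + 1)/(k + 1).
Take A(k)=8*k + 4, B(k)=k + 1, C(k)=1.
Key eq: (8*k + 4)·f(k+1) = (k)·f(k) + (1).
Bound: deg f ≤ -1.
Negative degree bound (-1): no f exists, t_k not Gosper-summable.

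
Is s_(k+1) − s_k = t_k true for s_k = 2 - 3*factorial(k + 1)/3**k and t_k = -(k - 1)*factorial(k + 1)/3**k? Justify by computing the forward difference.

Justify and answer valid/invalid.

valid; difference matches t_k

s_(k+1) = -3*3**(-k - 1)*factorial(k + 2) + 2
s_(k+1) − s_k = -(k - 1)*factorial(k + 1)/3**k
(s_(k+1) − s_k) − t_k = 0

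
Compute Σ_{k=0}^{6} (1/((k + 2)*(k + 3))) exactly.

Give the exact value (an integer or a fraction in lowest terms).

Σ = 7/18

Compute t_(k+1)/t_k: get (k + 2)/(k + 4).
A = k + 2, B = k + 4, C = 1.
Need (k + 2)·f(k+1) − (k + 3)·f(k) = 1.
Bound: deg f ≤ 1.
Match coefficients ⇒ f(k) = k/2.
Then R = B(k−1)f/C = k*(k + 3)/2, so s_k = R(k)·t_k = k/(2*(k + 2)).
s_(k+1) − s_k = 1/(k**2 + 5*k + 6) = t_k.
Sum = s_(7) − s_(0); s_(7) = 7/18, s_(0) = 0 ⇒ 7/18.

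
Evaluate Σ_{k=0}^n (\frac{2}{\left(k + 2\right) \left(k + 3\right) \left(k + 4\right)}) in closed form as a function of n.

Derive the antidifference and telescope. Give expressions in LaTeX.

S(n) = \frac{n^{2} + 7 n + 6}{6 \left(n^{2} + 7 n + 12\right)}

Compute t_(k+1)/t_k: get (k + 2)/(k + 5).
Gosper form: A/B · C(k+1)/C(k) with A=k + 2, B=k + 5, C=1.
Set up (k + 2)·f(k+1) − (k + 4)·f(k) − (1) = 0.
Degrees (1,1,0) ⇒ d ≤ 2.
Solve for f: f(k) = k*(k + 5)/12 (degree 2 ≤ 2).
Certificate R = B(k−1)f/C = k*(k + 4)*(k + 5)/12 gives s_k = k*(k + 5)/(6*(k + 2)*(k + 3)).
Δs = 2/(k**3 + 9*k**2 + 26*k + 24), as required.
s_(n+1) = (n**2 + 7*n + 6)/(6*(n**2 + 7*n + 12)) and s_(0) = 0, so S(n) = (n**2 + 7*n + 6)/(6*(n**2 + 7*n + 12)).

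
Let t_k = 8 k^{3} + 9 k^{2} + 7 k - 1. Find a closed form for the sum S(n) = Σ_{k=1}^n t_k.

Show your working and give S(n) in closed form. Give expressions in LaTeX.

r(k) = (8*k**3 + 33*k**2 + 49*k + 23)/(8*k**3 + 9*k**2 + 7*k - 1) after simplifying.
A = 1, B = 1, C = k**3 + 9*k**2/8 + 7*k/8 - 1/8.
Key eq: (1)·f(k+1) = (1)·f(k) + (k**3 + 9*k**2/8 + 7*k/8 - 1/8).
Bound: deg f ≤ 4.
Coefficient equations give f(k) = k*(2*k**3 - k**2 + k - 3)/8.
Then R = B(k−1)f/C = k*(2*k**3 - k**2 + k - 3)/(8*k**3 + 9*k**2 + 7*k - 1), so s_k = R(k)·t_k = k*(2*k**3 - k**2 + k - 3).
Δs = 8*k**3 + 9*k**2 + 7*k - 1, as required.
Telescope: S(n) = s_(n+1) − s_(1) = 2*n**4 + 7*n**3 + 10*n**2 + 4*n - 1 − (-1) = n*(2*n**3 + 7*n**2 + 10*n + 4).

S(n) = n \left(2 n^{3} + 7 n^{2} + 10 n + 4\right)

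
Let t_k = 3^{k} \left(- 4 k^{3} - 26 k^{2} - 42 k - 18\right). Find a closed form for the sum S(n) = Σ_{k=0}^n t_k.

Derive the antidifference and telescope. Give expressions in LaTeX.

S(n) = 6 \cdot 3^{n} \left(- n^{3} - 5 n^{2} - 7 n - 3\right)

r(k) = 3*(2*k**3 + 19*k**2 + 53*k + 45)/(2*k**3 + 13*k**2 + 21*k + 9) after simplifying.
So A=3 and B=1, with C=k**3 + 13*k**2/2 + 21*k/2 + 9/2.
Key eq: (3)·f(k+1) = (1)·f(k) + (k**3 + 13*k**2/2 + 21*k/2 + 9/2).
From deg A=0, deg B=0, deg C=3: d=3.
Solve for f: f(k) = k**2*(k + 2)/2 (degree 3 ≤ 3).
R(k) = B(k−1)·f(k)/C(k) = k**2*(k + 2)/((2*k + 3)*(k**2 + 5*k + 3)); s_k = R·t_k = -2*3**k*k**2*(k + 2).
Δs = 3**k*(-4*k**3 - 26*k**2 - 42*k - 18), as required.
Evaluate: s_(n+1) = 6*3**n*(-n**3 - 5*n**2 - 7*n - 3); subtract s_(0) = 0 ⇒ S(n) = 6*3**n*(-n**3 - 5*n**2 - 7*n - 3).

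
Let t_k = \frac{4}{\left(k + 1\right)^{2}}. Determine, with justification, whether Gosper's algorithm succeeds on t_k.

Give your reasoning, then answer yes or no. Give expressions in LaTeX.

Ratio r(k) = (k + 1)**2/(k + 2)**2.
Gosper form: A/B · C(k+1)/C(k) with A=k**2 + 2*k + 1, B=k**2 + 4*k + 4, C=1.
Need (k**2 + 2*k + 1)·f(k+1) − (k**2 + 2*k + 1)·f(k) = 1.
deg f ≤ 0 (via 2,2,0).
f = c0 ⇒ A·f(k+1) − B(k−1)·f(k) − C = -1. The system {-1 = 0} is inconsistent; no antidifference.

No; the coefficient equations for f are inconsistent.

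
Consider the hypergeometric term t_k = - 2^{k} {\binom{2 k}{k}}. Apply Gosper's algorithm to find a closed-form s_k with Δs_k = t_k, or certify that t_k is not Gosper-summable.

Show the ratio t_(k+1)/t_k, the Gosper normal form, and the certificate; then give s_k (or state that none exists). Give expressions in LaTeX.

t_(k+1)/t_k = 4*(2*k + 1)/(k + 1).
Normal form (A,B,C) = (8*k + 4, k + 1, 1).
f must satisfy (8*k + 4)·f(k+1) − (k)·f(k) = 1.
From deg A=1, deg B=1, deg C=0: d=-1.
deg f ≤ -1 is impossible — no certificate.

no hypergeometric antidifference exists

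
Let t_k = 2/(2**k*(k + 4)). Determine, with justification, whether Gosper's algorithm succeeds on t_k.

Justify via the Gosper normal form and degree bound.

t_(k+1)/t_k = (k + 4)/(2*(k + 5)).
Normal form (A,B,C) = (k/2 + 2, k + 5, 1).
Key eq: (k/2 + 2)·f(k+1) = (k + 4)·f(k) + (1).
deg f ≤ -1 (via 1,1,0).
deg f ≤ -1 is impossible — no certificate.

No. Not Gosper-summable.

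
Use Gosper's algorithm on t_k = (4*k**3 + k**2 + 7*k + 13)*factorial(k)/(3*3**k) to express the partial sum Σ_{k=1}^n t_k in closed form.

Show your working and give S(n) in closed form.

Step 1: r(k) = (k + 1)*(7*k + 4*(k + 1)**3 + (k + 1)**2 + 20)/(3*(4*k**3 + k**2 + 7*k + 13)).
Take A(k)=k/3 + 1/3, B(k)=1, C(k)=k**3 + k**2/4 + 7*k/4 + 13/4.
Solve (k/3 + 1/3)·f(k+1) − (1)·f(k) = k**3 + k**2/4 + 7*k/4 + 13/4.
d = 2 from the (1,0,3) case.
A polynomial solution: f(k) = 3*(4*k**2 + k - 4)/4.
Then R = B(k−1)f/C = 3*(4*k**2 + k - 4)/(4*k**3 + k**2 + 7*k + 13), so s_k = R(k)·t_k = (4*k**2 + k - 4)*factorial(k)/3**k.
Verify: (4*k**3 + k**2 + 7*k + 13)*factorial(k)/(3*3**k) matches t_k.
Σ_(k=1)^n t_k = s_(n+1) − s_(1) = (3**(-n - 1)*(4*n**2 + 9*n + 1)*factorial(n + 1)) − (1/3), i.e. 3**(-n - 1)*(-3**n + 4*n**3*factorial(n) + 13*n**2*factorial(n) + 10*n*factorial(n) + factorial(n)).

S(n) = 3**(-n - 1)*(-3**n + 4*n**3*factorial(n) + 13*n**2*factorial(n) + 10*n*factorial(n) + factorial(n))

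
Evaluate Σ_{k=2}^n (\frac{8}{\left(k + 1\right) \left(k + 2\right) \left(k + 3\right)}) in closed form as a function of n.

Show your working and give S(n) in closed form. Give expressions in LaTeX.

S(n) = \frac{n^{2} + 5 n - 6}{3 \left(n^{2} + 5 n + 6\right)}

The ratio is (k + 1)/(k + 4).
Take A(k)=k + 1, B(k)=k + 4, C(k)=1.
Set up (k + 1)·f(k+1) − (k + 3)·f(k) − (1) = 0.
From deg A=1, deg B=1, deg C=0: d=2.
A polynomial solution: f(k) = k*(k + 3)/4.
Certificate R = B(k−1)f/C = k*(k + 3)**2/4 gives s_k = 2*k*(k + 3)/((k + 1)*(k + 2)).
Δs = 8/(k**3 + 6*k**2 + 11*k + 6), as required.
Telescope: S(n) = s_(n+1) − s_(2) = 2*(n**2 + 5*n + 4)/(n**2 + 5*n + 6) − (5/3) = (n**2 + 5*n - 6)/(3*(n**2 + 5*n + 6)).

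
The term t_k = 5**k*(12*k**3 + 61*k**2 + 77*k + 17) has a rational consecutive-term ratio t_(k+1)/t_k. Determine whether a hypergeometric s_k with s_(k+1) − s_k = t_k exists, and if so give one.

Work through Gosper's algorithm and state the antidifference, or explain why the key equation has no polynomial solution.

The ratio is 5*(12*k**3 + 97*k**2 + 235*k + 167)/(12*k**3 + 61*k**2 + 77*k + 17).
Factor: A=5; B=1; C=k**3 + 61*k**2/12 + 77*k/12 + 17/12.
Key eq: (5)·f(k+1) = (1)·f(k) + (k**3 + 61*k**2/12 + 77*k/12 + 17/12).
Degrees (0,0,3) ⇒ d ≤ 3.
A polynomial solution: f(k) = (3*k**3 + 4*k**2 - 2*k - 2)/12.
Get s_k = R·t_k = 5**k*(3*k**3 + 4*k**2 - 2*k - 2) with R(k) = B(k−1)f(k)/C(k) = (3*k**3 + 4*k**2 - 2*k - 2)/(12*k**3 + 61*k**2 + 77*k + 17).
Δs = 5**k*(12*k**3 + 61*k**2 + 77*k + 17), as required.

s_k = 5**k*(3*k**3 + 4*k**2 - 2*k - 2)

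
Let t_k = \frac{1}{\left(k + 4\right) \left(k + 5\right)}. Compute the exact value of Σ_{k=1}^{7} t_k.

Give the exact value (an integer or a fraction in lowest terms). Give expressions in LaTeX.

Ratio r(k) = (k + 4)/(k + 6).
So A=k + 4 and B=k + 6, with C=1.
Key eq: (k + 4)·f(k+1) = (k + 5)·f(k) + (1).
Bound: deg f ≤ 1.
Solving with deg f ≤ 1: f(k) = k/4.
Then R = B(k−1)f/C = k*(k + 5)/4, so s_k = R(k)·t_k = k/(4*(k + 4)).
Δs = 1/(k**2 + 9*k + 20), as required.
Sum = s_(8) − s_(1); s_(8) = 1/6, s_(1) = 1/20 ⇒ 7/60.

Σ = 7/60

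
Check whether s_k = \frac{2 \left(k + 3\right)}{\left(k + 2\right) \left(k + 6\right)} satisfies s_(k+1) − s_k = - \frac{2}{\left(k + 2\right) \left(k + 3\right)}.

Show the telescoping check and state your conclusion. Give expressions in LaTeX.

Invalid: residual \frac{6 \left(2 k + 9\right)}{k^{4} + 18 k^{3} + 113 k^{2} + 288 k + 252} ≠ 0.

s_(k+1) = 2*(k + 4)/((k + 3)*(k + 7))
s_(k+1) − s_k = 2*(-k**2 - 7*k - 15)/(k**4 + 18*k**3 + 113*k**2 + 288*k + 252)
(s_(k+1) − s_k) − t_k = 6*(2*k + 9)/(k**4 + 18*k**3 + 113*k**2 + 288*k + 252)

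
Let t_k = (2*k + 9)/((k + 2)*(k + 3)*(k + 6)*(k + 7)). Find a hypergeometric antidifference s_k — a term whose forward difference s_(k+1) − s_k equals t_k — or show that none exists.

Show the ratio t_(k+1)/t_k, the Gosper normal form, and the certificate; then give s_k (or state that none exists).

s_k = k*(k + 8)/(12*(k**2 + 8*k + 12))

t_(k+1)/t_k = (k + 2)*(k + 6)*(2*k + 11)/((k + 4)*(k + 8)*(2*k + 9)).
A = k + 2, B = k + 8, C = k**3 + 27*k**2/2 + 121*k/2 + 90.
Need (k + 2)·f(k+1) − (k + 7)·f(k) = k**3 + 27*k**2/2 + 121*k/2 + 90.
From deg A=1, deg B=1, deg C=3: d=5.
Coefficient equations give f(k) = k*(k + 3)*(k + 4)*(k + 5)*(k + 8)/24.
So s_k = (B(k−1)f/C)·t_k = (k*(k + 3)*(k + 7)*(k + 8)/(12*(2*k + 9)))·t_k = k*(k + 8)/(12*(k**2 + 8*k + 12)).
Check: Δs_k = (2*k + 9)/(k**4 + 18*k**3 + 113*k**2 + 288*k + 252). ✓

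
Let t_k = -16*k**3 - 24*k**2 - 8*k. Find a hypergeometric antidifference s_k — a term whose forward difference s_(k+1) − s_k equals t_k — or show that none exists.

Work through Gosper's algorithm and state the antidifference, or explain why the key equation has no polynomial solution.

t_(k+1)/t_k = (2*k**2 + 7*k + 6)/(k*(2*k + 1)).
Gosper form: A/B · C(k+1)/C(k) with A=1, B=1, C=k**3 + 3*k**2/2 + k/2.
Need (1)·f(k+1) − (1)·f(k) = k**3 + 3*k**2/2 + k/2.
Bound: deg f ≤ 4.
Match coefficients ⇒ f(k) = k**2*(k - 1)*(k + 1)/4.
So s_k = (B(k−1)f/C)·t_k = (k*(k - 1)/(2*(2*k + 1)))·t_k = 4*k**2*(1 - k**2).
s_(k+1) − s_k = 8*k*(-2*k**2 - 3*k - 1) = t_k.

s_k = 4*k**2*(1 - k**2)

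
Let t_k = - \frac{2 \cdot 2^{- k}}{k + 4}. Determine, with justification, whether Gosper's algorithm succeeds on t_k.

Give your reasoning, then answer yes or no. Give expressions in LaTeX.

No; the degree bound rules out any f.

The ratio is (k + 4)/(2*(k + 5)).
A = k/2 + 2, B = k + 5, C = 1.
f must satisfy (k/2 + 2)·f(k+1) − (k + 4)·f(k) = 1.
From deg A=1, deg B=1, deg C=0: d=-1.
deg f ≤ -1 is impossible — no certificate.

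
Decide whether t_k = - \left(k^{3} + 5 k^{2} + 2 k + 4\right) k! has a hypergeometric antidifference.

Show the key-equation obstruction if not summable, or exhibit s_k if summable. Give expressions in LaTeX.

Compute t_(k+1)/t_k: get (k**4 + 9*k**3 + 23*k**2 + 27*k + 12)/(k**3 + 5*k**2 + 2*k + 4).
Factor: A=k + 1; B=1; C=k**3 + 5*k**2 + 2*k + 4.
Set up (k + 1)·f(k+1) − (1)·f(k) − (k**3 + 5*k**2 + 2*k + 4) = 0.
deg f ≤ 2 (via 1,0,3).
Solve for f: f(k) = (k - 1)*(k + 4) (degree 2 ≤ 2).
R(k) = B(k−1)·f(k)/C(k) = (k - 1)*(k + 4)/(k**3 + 5*k**2 + 2*k + 4); s_k = R·t_k = -(k - 1)*(k + 4)*factorial(k).
Δs = -(k**3 + 5*k**2 + 2*k + 4)*factorial(k), as required.

Yes. s_k = - \left(k - 1\right) \left(k + 4\right) k!.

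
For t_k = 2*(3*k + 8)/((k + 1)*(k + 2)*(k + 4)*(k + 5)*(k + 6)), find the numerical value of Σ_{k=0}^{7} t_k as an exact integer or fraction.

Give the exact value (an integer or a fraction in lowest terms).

The ratio is (k + 1)*(k + 4)*(3*k + 11)/((k + 3)*(k + 7)*(3*k + 8)).
Factor: A=k + 1; B=k + 7; C=k**2 + 17*k/3 + 8.
Need (k + 1)·f(k+1) − (k + 6)·f(k) = k**2 + 17*k/3 + 8.
d = 5 from the (1,1,2) case.
Solve for f: f(k) = k*(k + 2)*(k + 3)*(k**2 + 10*k + 29)/60 (degree 5 ≤ 5).
Then R = B(k−1)f/C = k*(k + 2)*(k + 6)*(k**2 + 10*k + 29)/(20*(3*k + 8)), so s_k = R(k)·t_k = k*(k**2 + 10*k + 29)/(10*(k**3 + 10*k**2 + 29*k + 20)).
s_(k+1) − s_k = 2*(3*k + 8)/(k**5 + 18*k**4 + 121*k**3 + 372*k**2 + 508*k + 240) = t_k.
Sum = s_(8) − s_(0); s_(8) = 173/1755, s_(0) = 0 ⇒ 173/1755.

Σ = 173/1755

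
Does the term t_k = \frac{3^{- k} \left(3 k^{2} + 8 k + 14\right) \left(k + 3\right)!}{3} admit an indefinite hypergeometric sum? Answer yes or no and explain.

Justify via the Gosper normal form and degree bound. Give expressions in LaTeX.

Yes. s_k = 3^{- k} \left(3 k + 2\right) \left(k + 3\right)!.

Compute t_(k+1)/t_k: get (k + 4)*(8*k + 3*(k + 1)**2 + 22)/(3*(3*k**2 + 8*k + 14)).
Factor: A=k/3 + 4/3; B=1; C=k**2 + 8*k/3 + 14/3.
Set up (k/3 + 4/3)·f(k+1) − (1)·f(k) − (k**2 + 8*k/3 + 14/3) = 0.
d = 1 from the (1,0,2) case.
Coefficient equations give f(k) = 3*k + 2.
Then R = B(k−1)f/C = 3*(3*k + 2)/(3*k**2 + 8*k + 14), so s_k = R(k)·t_k = (3*k + 2)*factorial(k + 3)/3**k.
Δs = (3*k**2 + 8*k + 14)*factorial(k + 3)/(3*3**k), as required.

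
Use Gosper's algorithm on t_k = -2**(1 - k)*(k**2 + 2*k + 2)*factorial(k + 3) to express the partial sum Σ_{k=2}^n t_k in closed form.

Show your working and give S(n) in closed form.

Step 1: r(k) = (k + 4)*(2*k + (k + 1)**2 + 4)/(2*(k**2 + 2*k + 2)).
So A=k/2 + 2 and B=1, with C=k**2 + 2*k + 2.
Set up (k/2 + 2)·f(k+1) − (1)·f(k) − (k**2 + 2*k + 2) = 0.
deg f ≤ 1 (via 1,0,2).
A polynomial solution: f(k) = 2*(k - 1).
R(k) = B(k−1)·f(k)/C(k) = 2*(k - 1)/(k**2 + 2*k + 2); s_k = R·t_k = -2**(2 - k)*(k - 1)*factorial(k + 3).
s_(k+1) − s_k = -2**(1 - k)*(k**2 + 2*k + 2)*factorial(k + 3) = t_k.
Σ_(k=2)^n t_k = s_(n+1) − s_(2) = (-2**(1 - n)*n*factorial(n + 4)) − (-120), i.e. 120 - 2*n*factorial(n + 4)/2**n.

S(n) = 120 - 2*n*factorial(n + 4)/2**n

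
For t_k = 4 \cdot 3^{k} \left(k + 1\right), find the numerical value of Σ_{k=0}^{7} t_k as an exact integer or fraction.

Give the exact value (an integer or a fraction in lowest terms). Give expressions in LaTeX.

Σ = 98416

Step 1: r(k) = 3*(k + 2)/(k + 1).
Normal form (A,B,C) = (3, 1, k + 1).
Set up (3)·f(k+1) − (1)·f(k) − (k + 1) = 0.
Degrees (0,0,1) ⇒ d ≤ 1.
A polynomial solution: f(k) = (2*k - 1)/4.
Get s_k = R·t_k = 3**k*(2*k - 1) with R(k) = B(k−1)f(k)/C(k) = (2*k - 1)/(4*(k + 1)).
s_(k+1) − s_k = 4*3**k*(k + 1) = t_k.
Telescoping: Σ = s_(8) − s_(0) = 98415 − (-1) = 98416.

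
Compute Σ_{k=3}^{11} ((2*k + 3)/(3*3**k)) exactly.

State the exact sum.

Σ = 98401/531441

t_(k+1)/t_k = (2*k + 5)/(3*(2*k + 3)).
Take A(k)=1/3, B(k)=1, C(k)=k + 3/2.
Need (1/3)·f(k+1) − (1)·f(k) = k + 3/2.
deg f ≤ 1 (via 0,0,1).
Coefficient equations give f(k) = -3*(k + 2)/2.
Certificate R = B(k−1)f/C = -3*(k + 2)/(2*k + 3) gives s_k = (-k - 2)/3**k.
s_(k+1) − s_k = (2*k + 3)/(3*3**k) = t_k.
Σ_(k=3)^(11) t_k = s_(12) − s_(3) = -14/531441 − (-5/27) = 98401/531441.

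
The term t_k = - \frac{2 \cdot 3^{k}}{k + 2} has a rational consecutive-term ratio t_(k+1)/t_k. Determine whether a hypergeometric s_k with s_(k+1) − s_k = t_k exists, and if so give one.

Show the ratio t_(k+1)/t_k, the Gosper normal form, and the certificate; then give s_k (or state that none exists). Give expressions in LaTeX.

t_(k+1)/t_k = 3*(k + 2)/(k + 3).
Factor: A=3*k + 6; B=k + 3; C=1.
Solve (3*k + 6)·f(k+1) − (k + 2)·f(k) = 1.
deg f ≤ -1 (via 1,1,0).
d = -1 < 0 ⇒ no nonzero polynomial f; not summable.

none (Gosper's algorithm certifies no s_k)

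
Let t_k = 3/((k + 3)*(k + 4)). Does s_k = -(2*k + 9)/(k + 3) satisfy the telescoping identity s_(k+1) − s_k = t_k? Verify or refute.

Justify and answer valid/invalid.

s_(k+1) = (-2*k - 11)/(k + 4)
s_(k+1) − s_k = 3/(k**2 + 7*k + 12)
(s_(k+1) − s_k) − t_k = 0

valid; difference matches t_k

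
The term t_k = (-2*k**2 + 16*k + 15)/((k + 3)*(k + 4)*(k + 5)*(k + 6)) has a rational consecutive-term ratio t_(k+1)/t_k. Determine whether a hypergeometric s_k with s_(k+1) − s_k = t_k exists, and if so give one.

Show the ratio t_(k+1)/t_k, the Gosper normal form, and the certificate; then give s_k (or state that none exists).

Compute t_(k+1)/t_k: get (k + 3)*(16*k - 2*(k + 1)**2 + 31)/((k + 7)*(-2*k**2 + 16*k + 15)).
Take A(k)=k + 3, B(k)=k + 7, C(k)=k**2 - 8*k - 15/2.
Key eq: (k + 3)·f(k+1) = (k + 6)·f(k) + (k**2 - 8*k - 15/2).
Degrees (1,1,2) ⇒ d ≤ 3.
Match coefficients ⇒ f(k) = -k*(k**2 + 42*k + 32)/30.
R(k) = B(k−1)·f(k)/C(k) = -k*(k + 6)*(k**2 + 42*k + 32)/(15*(2*k**2 - 16*k - 15)); s_k = R·t_k = k*(k**2 + 42*k + 32)/(15*(k + 3)*(k + 4)*(k + 5)).
Check: Δs_k = (-2*k**2 + 16*k + 15)/(k**4 + 18*k**3 + 119*k**2 + 342*k + 360). ✓

s_k = k*(k**2 + 42*k + 32)/(15*(k + 3)*(k + 4)*(k + 5))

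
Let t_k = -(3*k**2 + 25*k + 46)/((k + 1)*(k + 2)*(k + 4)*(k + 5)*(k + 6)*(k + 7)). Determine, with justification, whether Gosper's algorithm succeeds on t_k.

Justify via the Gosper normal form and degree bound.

Yes. s_k = k*(-k**2 - 11*k - 34)/(24*(k**3 + 11*k**2 + 34*k + 24)).

Compute t_(k+1)/t_k: get (k + 1)*(k + 4)*(25*k + 3*(k + 1)**2 + 71)/((k + 3)*(k + 8)*(3*k**2 + 25*k + 46)).
Gosper form: A/B · C(k+1)/C(k) with A=k + 1, B=k + 8, C=k**3 + 34*k**2/3 + 121*k/3 + 46.
Solve (k + 1)·f(k+1) − (k + 7)·f(k) = k**3 + 34*k**2/3 + 121*k/3 + 46.
Bound: deg f ≤ 6.
Match coefficients ⇒ f(k) = k*(k + 2)*(k + 3)*(k + 5)*(k**2 + 11*k + 34)/72.
So s_k = (B(k−1)f/C)·t_k = (k*(k + 2)*(k + 5)*(k + 7)*(k**2 + 11*k + 34)/(24*(3*k**2 + 25*k + 46)))·t_k = k*(-k**2 - 11*k - 34)/(24*(k**3 + 11*k**2 + 34*k + 24)).
Check: Δs_k = (-3*k**2 - 25*k - 46)/(k**6 + 25*k**5 + 247*k**4 + 1219*k**3 + 3112*k**2 + 3796*k + 1680). ✓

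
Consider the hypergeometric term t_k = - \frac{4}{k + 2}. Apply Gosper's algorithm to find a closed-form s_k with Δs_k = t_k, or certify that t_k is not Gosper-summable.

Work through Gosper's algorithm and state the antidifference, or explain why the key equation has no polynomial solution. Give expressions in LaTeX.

Step 1: r(k) = (k + 2)/(k + 3).
Normal form (A,B,C) = (k + 2, k + 3, 1).
Set up (k + 2)·f(k+1) − (k + 2)·f(k) − (1) = 0.
deg f ≤ 0 (via 1,1,0).
Put f(k) = c0: A·f(k+1) − B(k−1)·f(k) − C = -1; need -1 = 0 — inconsistent ⇒ no f, not summable.

no hypergeometric antidifference exists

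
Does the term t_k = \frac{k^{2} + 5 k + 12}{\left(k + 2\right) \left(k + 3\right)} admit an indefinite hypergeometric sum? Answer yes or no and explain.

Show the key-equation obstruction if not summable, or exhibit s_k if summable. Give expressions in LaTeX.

Yes. s_k = \frac{k \left(k + 5\right)}{k + 2}.

r(k) = (k + 2)*(5*k + (k + 1)**2 + 17)/((k + 4)*(k**2 + 5*k + 12)) after simplifying.
Take A(k)=k + 2, B(k)=k + 4, C(k)=k**2 + 5*k + 12.
f must satisfy (k + 2)·f(k+1) − (k + 3)·f(k) = k**2 + 5*k + 12.
From deg A=1, deg B=1, deg C=2: d=2.
Match coefficients ⇒ f(k) = k*(k + 5).
So s_k = (B(k−1)f/C)·t_k = (k*(k + 3)*(k + 5)/(k**2 + 5*k + 12))·t_k = k*(k + 5)/(k + 2).
Verify: (k**2 + 5*k + 12)/(k**2 + 5*k + 6) matches t_k.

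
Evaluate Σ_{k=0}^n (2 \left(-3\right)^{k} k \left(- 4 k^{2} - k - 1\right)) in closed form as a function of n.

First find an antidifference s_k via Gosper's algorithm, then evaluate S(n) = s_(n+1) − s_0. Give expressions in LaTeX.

The ratio is -3*(k + 1)*(k + 4*(k + 1)**2 + 2)/(k*(4*k**2 + k + 1)).
So A=-3 and B=1, with C=k**3 + k**2/4 + k/4.
Key eq: (-3)·f(k+1) = (1)·f(k) + (k**3 + k**2/4 + k/4).
From deg A=0, deg B=0, deg C=3: d=3.
Solve for f: f(k) = -k*(k - 1)**2/4 (degree 3 ≤ 3).
So s_k = (B(k−1)f/C)·t_k = (-(k - 1)**2/(4*k**2 + k + 1))·t_k = 2*(-3)**k*k*(k**2 - 2*k + 1).
s_(k+1) − s_k = 2*(-3)**k*k*(-4*k**2 - k - 1) = t_k.
Evaluate: s_(n+1) = (-3)**(n + 1)*n**2*(2*n + 2); subtract s_(0) = 0 ⇒ S(n) = (-3)**(n + 1)*n**2*(2*n + 2).

S(n) = \left(-3\right)^{n + 1} n^{2} \left(2 n + 2\right)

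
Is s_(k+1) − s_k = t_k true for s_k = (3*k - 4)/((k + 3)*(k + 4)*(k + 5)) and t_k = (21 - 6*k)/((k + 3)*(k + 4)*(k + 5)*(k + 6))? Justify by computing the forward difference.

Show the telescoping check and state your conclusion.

Valid: the claim telescopes to t_k.

s_(k+1) = (3*k - 1)/((k + 4)*(k + 5)*(k + 6))
s_(k+1) − s_k = 3*(7 - 2*k)/(k**4 + 18*k**3 + 119*k**2 + 342*k + 360)
(s_(k+1) − s_k) − t_k = 0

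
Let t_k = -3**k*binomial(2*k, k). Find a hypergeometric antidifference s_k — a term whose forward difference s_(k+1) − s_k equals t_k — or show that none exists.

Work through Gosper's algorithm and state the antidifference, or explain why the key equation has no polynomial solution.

none (Gosper's algorithm certifies no s_k)

Ratio r(k) = 6*(2*k + 1)/(k + 1).
Factor: A=12*k + 6; B=k + 1; C=1.
f must satisfy (12*k + 6)·f(k+1) − (k)·f(k) = 1.
deg f ≤ -1 (via 1,1,0).
deg f ≤ -1 is impossible — no certificate.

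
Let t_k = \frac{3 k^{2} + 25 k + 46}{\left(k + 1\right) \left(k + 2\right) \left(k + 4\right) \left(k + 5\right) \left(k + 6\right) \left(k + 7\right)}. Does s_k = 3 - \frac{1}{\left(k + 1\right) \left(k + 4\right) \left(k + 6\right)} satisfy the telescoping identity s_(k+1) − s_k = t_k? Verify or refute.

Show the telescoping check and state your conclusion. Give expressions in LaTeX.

Valid — Δs_k = t_k.

s_(k+1) = 3 - 1/((k + 2)*(k + 5)*(k + 7))
s_(k+1) − s_k = (3*k**2 + 25*k + 46)/(k**6 + 25*k**5 + 247*k**4 + 1219*k**3 + 3112*k**2 + 3796*k + 1680)
(s_(k+1) − s_k) − t_k = 0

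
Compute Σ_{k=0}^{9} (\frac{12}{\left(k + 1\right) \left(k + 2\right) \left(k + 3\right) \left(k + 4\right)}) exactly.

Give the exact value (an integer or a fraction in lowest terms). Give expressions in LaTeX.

Σ = 95/143

r(k) = (k + 1)/(k + 5) after simplifying.
So A=k + 1 and B=k + 5, with C=1.
Need (k + 1)·f(k+1) − (k + 4)·f(k) = 1.
From deg A=1, deg B=1, deg C=0: d=3.
Coefficient equations give f(k) = k*(k**2 + 6*k + 11)/18.
Then R = B(k−1)f/C = k*(k + 4)*(k**2 + 6*k + 11)/18, so s_k = R(k)·t_k = 2*k*(k**2 + 6*k + 11)/(3*(k + 1)*(k + 2)*(k + 3)).
Verify: 12/(k**4 + 10*k**3 + 35*k**2 + 50*k + 24) matches t_k.
Evaluate s at k=10 and k=0: 95/143 and 0; difference 95/143.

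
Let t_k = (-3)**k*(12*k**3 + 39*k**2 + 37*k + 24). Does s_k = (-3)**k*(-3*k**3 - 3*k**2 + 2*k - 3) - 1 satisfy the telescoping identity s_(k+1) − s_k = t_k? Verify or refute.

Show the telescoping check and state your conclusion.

s_(k+1) = (-3)**(k + 1)*(2*k - 3*(k + 1)**3 - 3*(k + 1)**2 - 1) - 1
s_(k+1) − s_k = (-3)**k*(12*k**3 + 39*k**2 + 37*k + 24)
(s_(k+1) − s_k) − t_k = 0

Valid: the claim telescopes to t_k.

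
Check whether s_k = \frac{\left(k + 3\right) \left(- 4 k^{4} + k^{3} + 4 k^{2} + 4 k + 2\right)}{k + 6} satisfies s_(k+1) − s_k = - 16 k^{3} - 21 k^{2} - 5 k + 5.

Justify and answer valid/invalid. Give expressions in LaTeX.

s_(k+1) = (-4*k**5 - 31*k**4 - 77*k**3 - 69*k**2 + 3*k + 28)/(k + 7)
s_(k+1) − s_k = (-16*k**5 - 193*k**4 - 596*k**3 - 537*k**2 - 58*k + 126)/(k**2 + 13*k + 42)
(s_(k+1) − s_k) − t_k = 3*(12*k**4 + 118*k**3 + 135*k**2 + 29*k - 28)/(k**2 + 13*k + 42)

Invalid: residual \frac{3 \left(12 k^{4} + 118 k^{3} + 135 k^{2} + 29 k - 28\right)}{k^{2} + 13 k + 42} ≠ 0.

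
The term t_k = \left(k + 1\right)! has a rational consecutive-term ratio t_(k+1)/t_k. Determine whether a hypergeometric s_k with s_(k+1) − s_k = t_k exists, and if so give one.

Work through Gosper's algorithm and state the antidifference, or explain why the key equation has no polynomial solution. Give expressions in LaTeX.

Step 1: r(k) = k + 2.
Factor: A=k + 2; B=1; C=1.
Need (k + 2)·f(k+1) − (1)·f(k) = 1.
Bound: deg f ≤ -1.
Bound -1 < 0, so the key equation has no polynomial solution.

no hypergeometric antidifference exists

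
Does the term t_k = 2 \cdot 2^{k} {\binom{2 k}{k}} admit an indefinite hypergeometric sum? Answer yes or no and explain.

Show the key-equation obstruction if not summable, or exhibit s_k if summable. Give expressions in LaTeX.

Step 1: r(k) = 4*(2*k + 1)/(k + 1).
A = 8*k + 4, B = k + 1, C = 1.
Key eq: (8*k + 4)·f(k+1) = (k)·f(k) + (1).
Degrees (1,1,0) ⇒ d ≤ -1.
deg f ≤ -1 is impossible — no certificate.

No — negative degree bound, so no certificate f.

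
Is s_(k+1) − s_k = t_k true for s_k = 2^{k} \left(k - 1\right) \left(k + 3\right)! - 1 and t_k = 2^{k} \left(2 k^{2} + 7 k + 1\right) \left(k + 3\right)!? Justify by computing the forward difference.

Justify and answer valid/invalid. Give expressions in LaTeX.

Valid — Δs_k = t_k.

s_(k+1) = 2**(k + 1)*k*factorial(k + 4) - 1
s_(k+1) − s_k = 2**k*(2*k**2 + 7*k + 1)*factorial(k + 3)
(s_(k+1) − s_k) − t_k = 0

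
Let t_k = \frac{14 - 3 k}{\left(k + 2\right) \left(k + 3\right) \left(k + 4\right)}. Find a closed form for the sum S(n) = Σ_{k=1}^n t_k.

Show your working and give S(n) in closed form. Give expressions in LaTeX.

S(n) = \frac{n \left(n + 43\right)}{12 \left(n^{2} + 7 n + 12\right)}

Ratio r(k) = (k + 2)*(3*k - 11)/((k + 5)*(3*k - 14)).
So A=k + 2 and B=k + 5, with C=k - 14/3.
Key eq: (k + 2)·f(k+1) = (k + 4)·f(k) + (k - 14/3).
deg f ≤ 2 (via 1,1,1).
Solving with deg f ≤ 2: f(k) = -k*(2*k + 19)/9.
So s_k = (B(k−1)f/C)·t_k = (-k*(k + 4)*(2*k + 19)/(3*(3*k - 14)))·t_k = k*(2*k + 19)/(3*(k + 2)*(k + 3)).
s_(k+1) − s_k = (14 - 3*k)/(k**3 + 9*k**2 + 26*k + 24) = t_k.
Evaluate: s_(n+1) = (2*n**2 + 23*n + 21)/(3*(n**2 + 7*n + 12)); subtract s_(1) = 7/12 ⇒ S(n) = n*(n + 43)/(12*(n**2 + 7*n + 12)).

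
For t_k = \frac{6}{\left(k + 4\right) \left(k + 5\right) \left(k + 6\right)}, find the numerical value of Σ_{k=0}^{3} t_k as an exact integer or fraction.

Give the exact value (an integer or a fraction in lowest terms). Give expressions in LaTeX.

r(k) = (k + 4)/(k + 7) after simplifying.
Gosper form: A/B · C(k+1)/C(k) with A=k + 4, B=k + 7, C=1.
Key eq: (k + 4)·f(k+1) = (k + 6)·f(k) + (1).
Degrees (1,1,0) ⇒ d ≤ 2.
Solving with deg f ≤ 2: f(k) = k*(k + 9)/40.
So s_k = (B(k−1)f/C)·t_k = (k*(k + 6)*(k + 9)/40)·t_k = 3*k*(k + 9)/(20*(k + 4)*(k + 5)).
Check: Δs_k = 6/(k**3 + 15*k**2 + 74*k + 120). ✓
Evaluate s at k=4 and k=0: 13/120 and 0; difference 13/120.

Σ = 13/120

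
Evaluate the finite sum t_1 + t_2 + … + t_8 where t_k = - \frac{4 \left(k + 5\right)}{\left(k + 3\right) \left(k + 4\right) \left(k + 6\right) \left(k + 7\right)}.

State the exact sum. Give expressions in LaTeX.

Σ = -19/315

r(k) = (k + 3)*(k + 6)**2/((k + 5)**2*(k + 8)) after simplifying.
Take A(k)=k + 3, B(k)=k + 8, C(k)=k**2 + 10*k + 25.
Key eq: (k + 3)·f(k+1) = (k + 7)·f(k) + (k**2 + 10*k + 25).
From deg A=1, deg B=1, deg C=2: d=4.
Match coefficients ⇒ f(k) = k*(k + 4)*(k + 5)*(k + 9)/36.
So s_k = (B(k−1)f/C)·t_k = (k*(k + 4)*(k + 7)*(k + 9)/(36*(k + 5)))·t_k = k*(-k - 9)/(9*(k**2 + 9*k + 18)).
Verify: 4*(-k - 5)/(k**4 + 20*k**3 + 145*k**2 + 450*k + 504) matches t_k.
Telescoping: Σ = s_(9) − s_(1) = -1/10 − (-5/126) = -19/315.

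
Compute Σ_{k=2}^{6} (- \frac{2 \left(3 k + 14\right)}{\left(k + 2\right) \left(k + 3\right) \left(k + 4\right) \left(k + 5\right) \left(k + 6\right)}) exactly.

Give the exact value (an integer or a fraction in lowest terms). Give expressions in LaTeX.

Σ = -47/3780

r(k) = (k + 2)*(3*k + 17)/((k + 7)*(3*k + 14)) after simplifying.
Gosper form: A/B · C(k+1)/C(k) with A=k + 2, B=k + 7, C=k + 14/3.
Key eq: (k + 2)·f(k+1) = (k + 6)·f(k) + (k + 14/3).
From deg A=1, deg B=1, deg C=1: d=4.
A polynomial solution: f(k) = k*(k + 4)*(k**2 + 10*k + 31)/90.
R(k) = B(k−1)·f(k)/C(k) = k*(k + 4)*(k + 6)*(k**2 + 10*k + 31)/(30*(3*k + 14)); s_k = R·t_k = k*(-k**2 - 10*k - 31)/(15*(k**3 + 10*k**2 + 31*k + 30)).
Check: Δs_k = 2*(-3*k - 14)/(k**5 + 20*k**4 + 155*k**3 + 580*k**2 + 1044*k + 720). ✓
Σ_(k=2)^(6) t_k = s_(7) − s_(2) = -7/108 − (-11/210) = -47/3780.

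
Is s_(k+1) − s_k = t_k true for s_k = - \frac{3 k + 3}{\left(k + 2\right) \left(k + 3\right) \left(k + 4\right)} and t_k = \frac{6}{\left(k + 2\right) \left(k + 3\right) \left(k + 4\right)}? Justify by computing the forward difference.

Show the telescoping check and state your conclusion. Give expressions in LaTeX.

s_(k+1) = 3*(-k - 2)/((k + 3)*(k + 4)*(k + 5))
s_(k+1) − s_k = 3*(2*k + 1)/(k**4 + 14*k**3 + 71*k**2 + 154*k + 120)
(s_(k+1) − s_k) − t_k = -27/(k**4 + 14*k**3 + 71*k**2 + 154*k + 120)

Invalid: residual - \frac{27}{k^{4} + 14 k^{3} + 71 k^{2} + 154 k + 120} ≠ 0.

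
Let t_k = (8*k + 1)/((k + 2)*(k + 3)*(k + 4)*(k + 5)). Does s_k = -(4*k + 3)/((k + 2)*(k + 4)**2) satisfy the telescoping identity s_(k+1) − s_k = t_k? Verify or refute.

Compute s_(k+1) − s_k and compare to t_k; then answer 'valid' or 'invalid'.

Invalid: residual (-12*k**2 - 56*k - 19)/(k**6 + 23*k**5 + 217*k**4 + 1073*k**3 + 2926*k**2 + 4160*k + 2400) ≠ 0.

s_(k+1) = (-4*k - 7)/((k + 3)*(k + 5)**2)
s_(k+1) − s_k = (8*k**3 + 61*k**2 + 113*k + 1)/(k**6 + 23*k**5 + 217*k**4 + 1073*k**3 + 2926*k**2 + 4160*k + 2400)
(s_(k+1) − s_k) − t_k = (-12*k**2 - 56*k - 19)/(k**6 + 23*k**5 + 217*k**4 + 1073*k**3 + 2926*k**2 + 4160*k + 2400)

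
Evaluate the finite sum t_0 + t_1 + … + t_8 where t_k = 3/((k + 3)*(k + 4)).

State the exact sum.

Σ = 3/4

Ratio r(k) = (k + 3)/(k + 5).
Factor: A=k + 3; B=k + 5; C=1.
Need (k + 3)·f(k+1) − (k + 4)·f(k) = 1.
From deg A=1, deg B=1, deg C=0: d=1.
Match coefficients ⇒ f(k) = k/3.
Get s_k = R·t_k = k/(k + 3) with R(k) = B(k−1)f(k)/C(k) = k*(k + 4)/3.
s_(k+1) − s_k = 3/(k**2 + 7*k + 12) = t_k.
Sum = s_(9) − s_(0); s_(9) = 3/4, s_(0) = 0 ⇒ 3/4.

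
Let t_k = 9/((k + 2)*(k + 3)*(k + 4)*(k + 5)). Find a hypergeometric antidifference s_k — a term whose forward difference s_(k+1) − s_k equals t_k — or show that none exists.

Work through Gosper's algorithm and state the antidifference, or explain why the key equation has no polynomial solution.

s_k = k*(k**2 + 9*k + 26)/(8*(k + 2)*(k + 3)*(k + 4))

t_(k+1)/t_k = (k + 2)/(k + 6).
So A=k + 2 and B=k + 6, with C=1.
Solve (k + 2)·f(k+1) − (k + 5)·f(k) = 1.
From deg A=1, deg B=1, deg C=0: d=3.
Coefficient equations give f(k) = k*(k**2 + 9*k + 26)/72.
So s_k = (B(k−1)f/C)·t_k = (k*(k + 5)*(k**2 + 9*k + 26)/72)·t_k = k*(k**2 + 9*k + 26)/(8*(k + 2)*(k + 3)*(k + 4)).
s_(k+1) − s_k = 9/(k**4 + 14*k**3 + 71*k**2 + 154*k + 120) = t_k.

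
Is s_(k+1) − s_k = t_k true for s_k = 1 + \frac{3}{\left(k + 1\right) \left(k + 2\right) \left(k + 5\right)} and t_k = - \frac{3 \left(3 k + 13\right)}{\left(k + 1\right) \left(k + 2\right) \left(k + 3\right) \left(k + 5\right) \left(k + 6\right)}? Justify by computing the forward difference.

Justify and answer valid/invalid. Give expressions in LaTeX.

s_(k+1) = 1 + 3/((k + 2)*(k + 3)*(k + 6))
s_(k+1) − s_k = 3*(-3*k - 13)/(k**5 + 17*k**4 + 107*k**3 + 307*k**2 + 396*k + 180)
(s_(k+1) − s_k) − t_k = 0

valid (s_(k+1) − s_k reduces to t_k)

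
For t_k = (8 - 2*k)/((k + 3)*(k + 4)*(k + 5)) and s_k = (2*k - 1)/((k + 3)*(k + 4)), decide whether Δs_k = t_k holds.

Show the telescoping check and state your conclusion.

s_(k+1) = (2*k + 1)/((k + 4)*(k + 5))
s_(k+1) − s_k = 2*(4 - k)/(k**3 + 12*k**2 + 47*k + 60)
(s_(k+1) − s_k) − t_k = 0

valid (s_(k+1) − s_k reduces to t_k)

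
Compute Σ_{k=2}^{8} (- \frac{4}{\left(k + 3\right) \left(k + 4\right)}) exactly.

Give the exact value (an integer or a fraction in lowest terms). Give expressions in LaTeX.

Σ = -7/15

The ratio is (k + 3)/(k + 5).
Normal form (A,B,C) = (k + 3, k + 5, 1).
Set up (k + 3)·f(k+1) − (k + 4)·f(k) − (1) = 0.
d = 1 from the (1,1,0) case.
Match coefficients ⇒ f(k) = k/3.
R(k) = B(k−1)·f(k)/C(k) = k*(k + 4)/3; s_k = R·t_k = -4*k/(3*k + 9).
Check: Δs_k = -4/(k**2 + 7*k + 12). ✓
Telescoping: Σ = s_(9) − s_(2) = -1 − (-8/15) = -7/15.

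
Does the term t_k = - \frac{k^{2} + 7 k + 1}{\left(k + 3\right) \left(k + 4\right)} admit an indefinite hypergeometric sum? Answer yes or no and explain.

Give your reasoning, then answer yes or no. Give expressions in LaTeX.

Step 1: r(k) = (k + 3)*(7*k + (k + 1)**2 + 8)/((k + 5)*(k**2 + 7*k + 1)).
Factor: A=k + 3; B=k + 5; C=k**2 + 7*k + 1.
f must satisfy (k + 3)·f(k+1) − (k + 4)·f(k) = k**2 + 7*k + 1.
deg f ≤ 2 (via 1,1,2).
Solve for f: f(k) = k*(3*k - 2)/3 (degree 2 ≤ 2).
Certificate R = B(k−1)f/C = k*(k + 4)*(3*k - 2)/(3*(k**2 + 7*k + 1)) gives s_k = k*(2 - 3*k)/(3*(k + 3)).
Δs = (-k**2 - 7*k - 1)/(k**2 + 7*k + 12), as required.

Yes. s_k = \frac{k \left(2 - 3 k\right)}{3 \left(k + 3\right)}.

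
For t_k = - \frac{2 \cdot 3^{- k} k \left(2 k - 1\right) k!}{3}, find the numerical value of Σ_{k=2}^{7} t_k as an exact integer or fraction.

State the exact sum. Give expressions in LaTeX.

t_(k+1)/t_k = (k + 1)**2*(2*k + 1)/(3*k*(2*k - 1)).
Gosper form: A/B · C(k+1)/C(k) with A=k/3 + 1/3, B=1, C=k**2 - k/2.
Need (k/3 + 1/3)·f(k+1) − (1)·f(k) = k**2 - k/2.
deg f ≤ 1 (via 1,0,2).
A polynomial solution: f(k) = 3*(2*k + 1)/2.
Get s_k = R·t_k = -2*(2*k + 1)*factorial(k)/3**k with R(k) = B(k−1)f(k)/C(k) = 3*(2*k + 1)/(k*(2*k - 1)).
s_(k+1) − s_k = -2*k*(2*k - 1)*factorial(k)/(3*3**k) = t_k.
Σ_(k=2)^(7) t_k = s_(8) − s_(2) = -152320/729 − (-20/9) = -150700/729.

Σ = -150700/729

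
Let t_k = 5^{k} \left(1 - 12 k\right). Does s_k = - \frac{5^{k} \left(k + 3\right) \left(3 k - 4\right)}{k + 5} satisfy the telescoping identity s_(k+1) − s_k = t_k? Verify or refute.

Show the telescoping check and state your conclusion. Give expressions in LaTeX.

Invalid: residual \frac{5^{k} \left(24 k^{2} + 112 k - 2\right)}{k^{2} + 11 k + 30} ≠ 0.

s_(k+1) = -5**(k + 1)*(k + 4)*(3*k - 1)/(k + 6)
s_(k+1) − s_k = 5**k*(-12*k**3 - 107*k**2 - 237*k + 28)/(k**2 + 11*k + 30)
(s_(k+1) − s_k) − t_k = 5**k*(24*k**2 + 112*k - 2)/(k**2 + 11*k + 30)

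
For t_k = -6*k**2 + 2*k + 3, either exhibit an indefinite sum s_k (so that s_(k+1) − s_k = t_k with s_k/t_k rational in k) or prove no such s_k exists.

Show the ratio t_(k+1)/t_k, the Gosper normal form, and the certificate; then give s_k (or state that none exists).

Step 1: r(k) = (6*k**2 + 10*k + 1)/(6*k**2 - 2*k - 3).
A = 1, B = 1, C = k**2 - k/3 - 1/2.
Key eq: (1)·f(k+1) = (1)·f(k) + (k**2 - k/3 - 1/2).
From deg A=0, deg B=0, deg C=2: d=3.
A polynomial solution: f(k) = k*(2*k**2 - 4*k - 1)/6.
Get s_k = R·t_k = k*(-2*k**2 + 4*k + 1) with R(k) = B(k−1)f(k)/C(k) = k*(2*k**2 - 4*k - 1)/(6*k**2 - 2*k - 3).
Check: Δs_k = -6*k**2 + 2*k + 3. ✓

s_k = k*(-2*k**2 + 4*k + 1)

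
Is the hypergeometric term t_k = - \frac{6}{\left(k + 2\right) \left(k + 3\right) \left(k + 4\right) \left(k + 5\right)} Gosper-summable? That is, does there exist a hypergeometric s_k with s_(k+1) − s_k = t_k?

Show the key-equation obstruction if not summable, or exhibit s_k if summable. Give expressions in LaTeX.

Yes. s_k = \frac{k \left(- k^{2} - 9 k - 26\right)}{12 \left(k + 2\right) \left(k + 3\right) \left(k + 4\right)}.

Compute t_(k+1)/t_k: get (k + 2)/(k + 6).
Gosper form: A/B · C(k+1)/C(k) with A=k + 2, B=k + 6, C=1.
Need (k + 2)·f(k+1) − (k + 5)·f(k) = 1.
deg f ≤ 3 (via 1,1,0).
Solve for f: f(k) = k*(k**2 + 9*k + 26)/72 (degree 3 ≤ 3).
Get s_k = R·t_k = k*(-k**2 - 9*k - 26)/(12*(k + 2)*(k + 3)*(k + 4)) with R(k) = B(k−1)f(k)/C(k) = k*(k + 5)*(k**2 + 9*k + 26)/72.
Δs = -6/(k**4 + 14*k**3 + 71*k**2 + 154*k + 120), as required.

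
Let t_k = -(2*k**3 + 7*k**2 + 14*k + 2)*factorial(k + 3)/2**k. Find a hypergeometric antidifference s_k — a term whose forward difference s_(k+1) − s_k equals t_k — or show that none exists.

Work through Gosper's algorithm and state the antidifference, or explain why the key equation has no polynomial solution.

r(k) = (2*k**4 + 21*k**3 + 86*k**2 + 161*k + 100)/(2*(2*k**3 + 7*k**2 + 14*k + 2)) after simplifying.
So A=k/2 + 2 and B=1, with C=k**3 + 7*k**2/2 + 7*k + 1.
Need (k/2 + 2)·f(k+1) − (1)·f(k) = k**3 + 7*k**2/2 + 7*k + 1.
deg f ≤ 2 (via 1,0,3).
Match coefficients ⇒ f(k) = (k - 1)*(2*k + 1).
R(k) = B(k−1)·f(k)/C(k) = 2*(k - 1)*(2*k + 1)/(2*k**3 + 7*k**2 + 14*k + 2); s_k = R·t_k = -2**(1 - k)*(k - 1)*(2*k + 1)*factorial(k + 3).
Δs = -(2*k**3 + 7*k**2 + 14*k + 2)*factorial(k + 3)/2**k, as required.

s_k = -2**(1 - k)*(k - 1)*(2*k + 1)*factorial(k + 3)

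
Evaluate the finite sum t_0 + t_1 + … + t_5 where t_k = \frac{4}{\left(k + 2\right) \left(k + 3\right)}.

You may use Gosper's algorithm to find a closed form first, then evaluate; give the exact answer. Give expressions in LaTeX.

r(k) = (k + 2)/(k + 4) after simplifying.
Factor: A=k + 2; B=k + 4; C=1.
Need (k + 2)·f(k+1) − (k + 3)·f(k) = 1.
deg f ≤ 1 (via 1,1,0).
Coefficient equations give f(k) = k/2.
So s_k = (B(k−1)f/C)·t_k = (k*(k + 3)/2)·t_k = 2*k/(k + 2).
Check: Δs_k = 4/(k**2 + 5*k + 6). ✓
Sum = s_(6) − s_(0); s_(6) = 3/2, s_(0) = 0 ⇒ 3/2.

Σ = 3/2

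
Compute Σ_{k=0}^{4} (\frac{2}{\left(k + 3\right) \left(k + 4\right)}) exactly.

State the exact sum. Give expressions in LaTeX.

t_(k+1)/t_k = (k + 3)/(k + 5).
Factor: A=k + 3; B=k + 5; C=1.
Set up (k + 3)·f(k+1) − (k + 4)·f(k) − (1) = 0.
Bound: deg f ≤ 1.
Coefficient equations give f(k) = k/3.
R(k) = B(k−1)·f(k)/C(k) = k*(k + 4)/3; s_k = R·t_k = 2*k/(3*(k + 3)).
Δs = 2/(k**2 + 7*k + 12), as required.
Evaluate s at k=5 and k=0: 5/12 and 0; difference 5/12.

Σ = 5/12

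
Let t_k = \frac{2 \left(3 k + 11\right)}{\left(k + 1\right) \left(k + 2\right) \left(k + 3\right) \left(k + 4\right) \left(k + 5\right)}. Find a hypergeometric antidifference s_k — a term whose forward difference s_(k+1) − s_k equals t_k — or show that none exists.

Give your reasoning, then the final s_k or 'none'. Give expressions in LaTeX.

s_k = \frac{k \left(k^{2} + 7 k + 14\right)}{4 \left(k^{3} + 7 k^{2} + 14 k + 8\right)}

Ratio r(k) = (k + 1)*(3*k + 14)/((k + 6)*(3*k + 11)).
Gosper form: A/B · C(k+1)/C(k) with A=k + 1, B=k + 6, C=k + 11/3.
Set up (k + 1)·f(k+1) − (k + 5)·f(k) − (k + 11/3) = 0.
deg f ≤ 4 (via 1,1,1).
Solving with deg f ≤ 4: f(k) = k*(k + 3)*(k**2 + 7*k + 14)/24.
R(k) = B(k−1)·f(k)/C(k) = k*(k + 3)*(k + 5)*(k**2 + 7*k + 14)/(8*(3*k + 11)); s_k = R·t_k = k*(k**2 + 7*k + 14)/(4*(k**3 + 7*k**2 + 14*k + 8)).
Verify: 2*(3*k + 11)/(k**5 + 15*k**4 + 85*k**3 + 225*k**2 + 274*k + 120) matches t_k.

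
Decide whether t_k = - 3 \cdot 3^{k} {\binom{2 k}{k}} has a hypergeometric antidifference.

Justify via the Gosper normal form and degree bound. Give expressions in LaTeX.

No — key equation has no polynomial f.

Compute t_(k+1)/t_k: get 6*(2*k + 1)/(k + 1).
Normal form (A,B,C) = (12*k + 6, k + 1, 1).
Key eq: (12*k + 6)·f(k+1) = (k)·f(k) + (1).
Degrees (1,1,0) ⇒ d ≤ -1.
deg f ≤ -1 is impossible — no certificate.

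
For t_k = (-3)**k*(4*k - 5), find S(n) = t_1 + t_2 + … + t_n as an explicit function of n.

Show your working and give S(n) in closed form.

r(k) = 3*(1 - 4*k)/(4*k - 5) after simplifying.
A = -3, B = 1, C = k - 5/4.
Need (-3)·f(k+1) − (1)·f(k) = k - 5/4.
Degrees (0,0,1) ⇒ d ≤ 1.
Match coefficients ⇒ f(k) = -(k - 2)/4.
Then R = B(k−1)f/C = -(k - 2)/(4*k - 5), so s_k = R(k)·t_k = (-3)**k*(2 - k).
Δs = (-3)**k*(4*k - 5), as required.
Telescope: S(n) = s_(n+1) − s_(1) = (-3)**(n + 1)*(1 - n) − (-3) = 3*(-3)**n*n - 3*(-3)**n + 3.

S(n) = 3*(-3)**n*n - 3*(-3)**n + 3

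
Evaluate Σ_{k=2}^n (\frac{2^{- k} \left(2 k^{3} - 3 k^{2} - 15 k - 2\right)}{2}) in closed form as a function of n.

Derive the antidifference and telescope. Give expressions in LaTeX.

S(n) = 2^{- n - 1} \left(11 \cdot 2^{n} - 2 n^{3} - 9 n^{2} - 9 n - 2\right)

t_(k+1)/t_k = (2*k**3 + 3*k**2 - 15*k - 18)/(2*(2*k**3 - 3*k**2 - 15*k - 2)).
So A=1/2 and B=1, with C=k**3 - 3*k**2/2 - 15*k/2 - 1.
f must satisfy (1/2)·f(k+1) − (1)·f(k) = k**3 - 3*k**2/2 - 15*k/2 - 1.
Bound: deg f ≤ 3.
Match coefficients ⇒ f(k) = -k*(2*k**2 + 3*k - 3).
Certificate R = B(k−1)f/C = -2*k*(2*k**2 + 3*k - 3)/((k + 2)*(2*k**2 - 7*k - 1)) gives s_k = k*(-2*k**2 - 3*k + 3)/2**k.
Check: Δs_k = (2*k**3 - 3*k**2 - 15*k - 2)/(2*2**k). ✓
Σ_(k=2)^n t_k = s_(n+1) − s_(2) = (2**(-n - 1)*(-2*n**3 - 9*n**2 - 9*n - 2)) − (-11/2), i.e. 2**(-n - 1)*(11*2**n - 2*n**3 - 9*n**2 - 9*n - 2).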